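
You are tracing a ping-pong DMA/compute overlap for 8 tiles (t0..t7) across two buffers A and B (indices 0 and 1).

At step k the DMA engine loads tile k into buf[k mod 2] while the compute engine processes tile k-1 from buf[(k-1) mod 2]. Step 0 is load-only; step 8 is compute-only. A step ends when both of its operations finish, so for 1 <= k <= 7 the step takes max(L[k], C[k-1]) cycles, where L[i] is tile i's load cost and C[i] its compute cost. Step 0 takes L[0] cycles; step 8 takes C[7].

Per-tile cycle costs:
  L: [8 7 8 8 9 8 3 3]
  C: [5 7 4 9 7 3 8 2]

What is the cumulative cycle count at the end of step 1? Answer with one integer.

end_cycle[1] = 15

k=0 load=t0/8c comp=- wait=8 total=8
k=1 load=t1/7c comp=t0/5c wait=7 total=15
k=2 load=t2/8c comp=t1/7c wait=8 total=23
k=3 load=t3/8c comp=t2/4c wait=8 total=31
k=4 load=t4/9c comp=t3/9c wait=9 total=40
k=5 load=t5/8c comp=t4/7c wait=8 total=48
k=6 load=t6/3c comp=t5/3c wait=3 total=51
k=7 load=t7/3c comp=t6/8c wait=8 total=59
k=8 load=- comp=t7/2c wait=2 total=61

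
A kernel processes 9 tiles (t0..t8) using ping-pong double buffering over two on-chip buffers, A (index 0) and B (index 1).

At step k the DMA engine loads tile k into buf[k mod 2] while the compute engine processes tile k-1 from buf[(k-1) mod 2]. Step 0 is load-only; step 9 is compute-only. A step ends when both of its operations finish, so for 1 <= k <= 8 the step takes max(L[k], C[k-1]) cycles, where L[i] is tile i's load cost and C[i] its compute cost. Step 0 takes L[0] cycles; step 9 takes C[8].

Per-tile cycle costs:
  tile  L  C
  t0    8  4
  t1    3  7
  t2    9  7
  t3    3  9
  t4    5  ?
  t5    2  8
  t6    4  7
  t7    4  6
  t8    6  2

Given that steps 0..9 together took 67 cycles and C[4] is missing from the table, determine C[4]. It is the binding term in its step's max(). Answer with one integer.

step 0 | dur = L[0]=8 = 8
step 1 | dur = max(L[1]=3, C[0]=4) = 4
step 2 | dur = max(L[2]=9, C[1]=7) = 9
step 3 | dur = max(L[3]=3, C[2]=7) = 7
step 4 | dur = max(L[4]=5, C[3]=9) = 9
step 5 | dur = max(L[5]=2, C[4]=?) = C[4]  (unknown; binding)
step 6 | dur = max(L[6]=4, C[5]=8) = 8
step 7 | dur = max(L[7]=4, C[6]=7) = 7
step 8 | dur = max(L[8]=6, C[7]=6) = 6
step 9 | dur = C[8]=2 = 2
sum of known step durations = 60
dur[5] = total - known = 67 - 60 = 7
C[4] is the binding max in step 5, so C[4] = dur[5] = 7

C[4] = 7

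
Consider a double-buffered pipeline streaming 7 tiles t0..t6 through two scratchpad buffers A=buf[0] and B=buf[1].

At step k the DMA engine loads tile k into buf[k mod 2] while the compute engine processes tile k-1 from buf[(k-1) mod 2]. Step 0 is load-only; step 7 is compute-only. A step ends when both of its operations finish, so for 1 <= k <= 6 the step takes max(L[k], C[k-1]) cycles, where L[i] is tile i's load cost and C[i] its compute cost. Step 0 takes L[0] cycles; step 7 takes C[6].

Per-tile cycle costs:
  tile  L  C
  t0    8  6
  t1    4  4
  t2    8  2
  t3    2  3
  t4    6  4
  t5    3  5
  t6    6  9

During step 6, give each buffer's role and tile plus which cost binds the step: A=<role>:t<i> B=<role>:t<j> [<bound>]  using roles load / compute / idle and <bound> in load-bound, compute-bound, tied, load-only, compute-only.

step 6: A=load:t6 B=compute:t5 [load-bound]

k=0 load=t0/8c comp=- wait=8 total=8
k=1 load=t1/4c comp=t0/6c wait=6 total=14
k=2 load=t2/8c comp=t1/4c wait=8 total=22
k=3 load=t3/2c comp=t2/2c wait=2 total=24
k=4 load=t4/6c comp=t3/3c wait=6 total=30
k=5 load=t5/3c comp=t4/4c wait=4 total=34
k=6 load=t6/6c comp=t5/5c wait=6 total=40
k=7 load=- comp=t6/9c wait=9 total=49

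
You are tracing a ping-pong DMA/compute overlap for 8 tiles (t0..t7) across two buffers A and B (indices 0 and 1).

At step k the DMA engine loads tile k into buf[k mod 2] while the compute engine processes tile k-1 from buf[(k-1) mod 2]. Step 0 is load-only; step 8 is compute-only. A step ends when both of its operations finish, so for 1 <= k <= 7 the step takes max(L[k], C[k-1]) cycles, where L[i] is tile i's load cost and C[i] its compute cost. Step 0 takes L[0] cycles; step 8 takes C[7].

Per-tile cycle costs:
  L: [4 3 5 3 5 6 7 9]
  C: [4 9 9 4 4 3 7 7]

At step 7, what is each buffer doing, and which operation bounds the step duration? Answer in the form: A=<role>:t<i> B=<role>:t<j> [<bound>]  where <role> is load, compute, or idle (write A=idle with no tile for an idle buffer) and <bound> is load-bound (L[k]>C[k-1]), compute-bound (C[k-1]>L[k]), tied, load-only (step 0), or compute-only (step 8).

  0. 4=4c; end=4; A:t0 B:-
  1. max(3,4)=4c; end=8; A:t0 B:t1
  2. max(5,9)=9c; end=17; A:t2 B:t1
  3. max(3,9)=9c; end=26; A:t2 B:t3
  4. max(5,4)=5c; end=31; A:t4 B:t3
  5. max(6,4)=6c; end=37; A:t4 B:t5
  6. max(7,3)=7c; end=44; A:t6 B:t5
  7. max(9,7)=9c; end=53; A:t6 B:t7
  8. 7=7c; end=60; A:t6 B:t7

step 7: A=compute:t6 B=load:t7 [load-bound]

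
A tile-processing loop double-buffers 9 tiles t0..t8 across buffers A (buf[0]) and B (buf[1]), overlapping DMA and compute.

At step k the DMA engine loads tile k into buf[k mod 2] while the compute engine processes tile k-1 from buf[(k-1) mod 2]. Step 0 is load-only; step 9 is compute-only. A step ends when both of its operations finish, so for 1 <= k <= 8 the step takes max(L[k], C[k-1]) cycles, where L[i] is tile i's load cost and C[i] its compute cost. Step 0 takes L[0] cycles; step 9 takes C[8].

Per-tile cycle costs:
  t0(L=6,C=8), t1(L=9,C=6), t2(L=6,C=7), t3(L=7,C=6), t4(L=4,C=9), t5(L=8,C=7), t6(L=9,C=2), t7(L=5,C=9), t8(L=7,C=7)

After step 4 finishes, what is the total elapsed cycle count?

[0] DMA t0→A (6c) ∥ CU idle ⇒ 6c, clock 6
[1] DMA t1→B (9c) ∥ CU A:t0 (8c) ⇒ 9c, clock 15
[2] DMA t2→A (6c) ∥ CU B:t1 (6c) ⇒ 6c, clock 21
[3] DMA t3→B (7c) ∥ CU A:t2 (7c) ⇒ 7c, clock 28
[4] DMA t4→A (4c) ∥ CU B:t3 (6c) ⇒ 6c, clock 34
[5] DMA t5→B (8c) ∥ CU A:t4 (9c) ⇒ 9c, clock 43
[6] DMA t6→A (9c) ∥ CU B:t5 (7c) ⇒ 9c, clock 52
[7] DMA t7→B (5c) ∥ CU A:t6 (2c) ⇒ 5c, clock 57
[8] DMA t8→A (7c) ∥ CU B:t7 (9c) ⇒ 9c, clock 66
[9] DMA idle ∥ CU A:t8 (7c) ⇒ 7c, clock 73

end_cycle[4] = 34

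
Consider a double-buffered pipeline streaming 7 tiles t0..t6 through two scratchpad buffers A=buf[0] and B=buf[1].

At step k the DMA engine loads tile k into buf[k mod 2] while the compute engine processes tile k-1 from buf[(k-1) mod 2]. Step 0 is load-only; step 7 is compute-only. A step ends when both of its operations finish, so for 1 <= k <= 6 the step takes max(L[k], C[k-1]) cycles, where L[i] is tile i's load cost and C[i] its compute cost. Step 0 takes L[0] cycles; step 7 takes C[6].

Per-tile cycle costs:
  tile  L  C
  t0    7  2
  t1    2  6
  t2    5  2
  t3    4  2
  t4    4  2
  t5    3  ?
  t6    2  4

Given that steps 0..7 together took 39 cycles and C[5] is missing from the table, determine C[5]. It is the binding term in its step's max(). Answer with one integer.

C[5] = 9

step 0 | dur = L[0]=7 = 7
step 1 | dur = max(L[1]=2, C[0]=2) = 2
step 2 | dur = max(L[2]=5, C[1]=6) = 6
step 3 | dur = max(L[3]=4, C[2]=2) = 4
step 4 | dur = max(L[4]=4, C[3]=2) = 4
step 5 | dur = max(L[5]=3, C[4]=2) = 3
step 6 | dur = max(L[6]=2, C[5]=?) = C[5]  (unknown; binding)
step 7 | dur = C[6]=4 = 4
sum of known step durations = 30
dur[6] = total - known = 39 - 30 = 9
C[5] is the binding max in step 6, so C[5] = dur[6] = 9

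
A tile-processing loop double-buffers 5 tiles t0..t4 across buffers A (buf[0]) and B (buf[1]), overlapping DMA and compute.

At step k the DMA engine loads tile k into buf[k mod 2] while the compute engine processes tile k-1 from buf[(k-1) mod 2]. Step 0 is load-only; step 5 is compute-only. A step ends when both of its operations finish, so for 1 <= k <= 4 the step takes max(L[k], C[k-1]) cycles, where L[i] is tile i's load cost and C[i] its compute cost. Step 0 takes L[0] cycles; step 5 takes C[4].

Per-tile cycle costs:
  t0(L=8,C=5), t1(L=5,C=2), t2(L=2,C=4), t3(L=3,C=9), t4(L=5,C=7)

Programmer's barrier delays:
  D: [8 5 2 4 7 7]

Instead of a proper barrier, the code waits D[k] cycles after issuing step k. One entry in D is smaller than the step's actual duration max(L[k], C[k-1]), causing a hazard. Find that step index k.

hazard at step 4

step 0: need L[0]=8 = 8; D[0]=8 ok
step 1: need max(L[1]=5,C[0]=5) = 5; D[1]=5 ok
step 2: need max(L[2]=2,C[1]=2) = 2; D[2]=2 ok
step 3: need max(L[3]=3,C[2]=4) = 4; D[3]=4 ok
step 4: need max(L[4]=5,C[3]=9) = 9; D[4]=7 SHORT
step 5: need C[4]=7 = 7; D[5]=7 ok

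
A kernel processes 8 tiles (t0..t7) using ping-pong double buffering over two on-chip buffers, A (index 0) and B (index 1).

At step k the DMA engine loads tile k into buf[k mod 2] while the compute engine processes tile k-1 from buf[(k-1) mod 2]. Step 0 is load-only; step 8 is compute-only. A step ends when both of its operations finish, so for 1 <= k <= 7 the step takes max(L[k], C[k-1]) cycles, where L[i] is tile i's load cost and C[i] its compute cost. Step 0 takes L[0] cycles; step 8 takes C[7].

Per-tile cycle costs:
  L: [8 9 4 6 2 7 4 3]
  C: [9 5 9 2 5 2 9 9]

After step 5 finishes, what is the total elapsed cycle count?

end_cycle[5] = 40

  0. 8=8c; end=8; A:t0 B:-
  1. max(9,9)=9c; end=17; A:t0 B:t1
  2. max(4,5)=5c; end=22; A:t2 B:t1
  3. max(6,9)=9c; end=31; A:t2 B:t3
  4. max(2,2)=2c; end=33; A:t4 B:t3
  5. max(7,5)=7c; end=40; A:t4 B:t5
  6. max(4,2)=4c; end=44; A:t6 B:t5
  7. max(3,9)=9c; end=53; A:t6 B:t7
  8. 9=9c; end=62; A:t6 B:t7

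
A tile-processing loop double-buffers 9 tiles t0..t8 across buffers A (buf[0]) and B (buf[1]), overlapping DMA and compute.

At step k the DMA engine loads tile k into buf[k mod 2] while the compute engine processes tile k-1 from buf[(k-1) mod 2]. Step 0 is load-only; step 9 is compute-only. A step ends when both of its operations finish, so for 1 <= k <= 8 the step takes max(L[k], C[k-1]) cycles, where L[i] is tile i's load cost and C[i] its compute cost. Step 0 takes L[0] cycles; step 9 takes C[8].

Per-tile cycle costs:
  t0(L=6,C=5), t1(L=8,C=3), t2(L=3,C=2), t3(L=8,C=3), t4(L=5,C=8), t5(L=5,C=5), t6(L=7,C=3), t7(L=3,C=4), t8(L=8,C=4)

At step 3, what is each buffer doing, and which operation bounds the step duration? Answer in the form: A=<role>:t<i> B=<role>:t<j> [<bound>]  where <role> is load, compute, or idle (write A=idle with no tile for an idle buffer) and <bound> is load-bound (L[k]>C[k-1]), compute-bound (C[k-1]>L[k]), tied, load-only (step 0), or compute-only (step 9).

step 3: A=compute:t2 B=load:t3 [load-bound]

step 0: L[0]=6 → dur=6, Σ=6 | A=load:t0 B=idle [load-only]
step 1: L[1]=8 C[0]=5 → dur=8, Σ=14 | A=compute:t0 B=load:t1 [load-bound]
step 2: L[2]=3 C[1]=3 → dur=3, Σ=17 | A=load:t2 B=compute:t1 [tied]
step 3: L[3]=8 C[2]=2 → dur=8, Σ=25 | A=compute:t2 B=load:t3 [load-bound]
step 4: L[4]=5 C[3]=3 → dur=5, Σ=30 | A=load:t4 B=compute:t3 [load-bound]
step 5: L[5]=5 C[4]=8 → dur=8, Σ=38 | A=compute:t4 B=load:t5 [compute-bound]
step 6: L[6]=7 C[5]=5 → dur=7, Σ=45 | A=load:t6 B=compute:t5 [load-bound]
step 7: L[7]=3 C[6]=3 → dur=3, Σ=48 | A=compute:t6 B=load:t7 [tied]
step 8: L[8]=8 C[7]=4 → dur=8, Σ=56 | A=load:t8 B=compute:t7 [load-bound]
step 9: C[8]=4 → dur=4, Σ=60 | A=compute:t8 B=idle [compute-only]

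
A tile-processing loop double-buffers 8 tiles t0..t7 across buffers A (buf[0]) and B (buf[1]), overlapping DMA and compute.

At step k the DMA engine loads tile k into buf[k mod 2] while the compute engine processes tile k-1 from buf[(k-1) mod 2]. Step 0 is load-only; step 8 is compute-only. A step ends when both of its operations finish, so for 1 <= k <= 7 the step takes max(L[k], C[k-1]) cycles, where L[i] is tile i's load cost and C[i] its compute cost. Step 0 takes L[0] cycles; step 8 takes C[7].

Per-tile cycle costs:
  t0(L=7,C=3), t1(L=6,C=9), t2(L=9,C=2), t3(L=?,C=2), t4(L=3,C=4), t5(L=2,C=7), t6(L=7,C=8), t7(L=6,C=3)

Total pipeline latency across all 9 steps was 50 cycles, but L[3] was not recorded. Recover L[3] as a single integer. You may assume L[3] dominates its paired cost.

step 0 = dur = L[0]=7 = 7
step 1 = dur = max(L[1]=6, C[0]=3) = 6
step 2 = dur = max(L[2]=9, C[1]=9) = 9
step 3 = dur = max(L[3]=?, C[2]=2) = L[3]  (unknown; binding)
step 4 = dur = max(L[4]=3, C[3]=2) = 3
step 5 = dur = max(L[5]=2, C[4]=4) = 4
step 6 = dur = max(L[6]=7, C[5]=7) = 7
step 7 = dur = max(L[7]=6, C[6]=8) = 8
step 8 = dur = C[7]=3 = 3
sum of known step durations = 47
dur[3] = total - known = 50 - 47 = 3
L[3] is the binding max in step 3, so L[3] = dur[3] = 3

L[3] = 3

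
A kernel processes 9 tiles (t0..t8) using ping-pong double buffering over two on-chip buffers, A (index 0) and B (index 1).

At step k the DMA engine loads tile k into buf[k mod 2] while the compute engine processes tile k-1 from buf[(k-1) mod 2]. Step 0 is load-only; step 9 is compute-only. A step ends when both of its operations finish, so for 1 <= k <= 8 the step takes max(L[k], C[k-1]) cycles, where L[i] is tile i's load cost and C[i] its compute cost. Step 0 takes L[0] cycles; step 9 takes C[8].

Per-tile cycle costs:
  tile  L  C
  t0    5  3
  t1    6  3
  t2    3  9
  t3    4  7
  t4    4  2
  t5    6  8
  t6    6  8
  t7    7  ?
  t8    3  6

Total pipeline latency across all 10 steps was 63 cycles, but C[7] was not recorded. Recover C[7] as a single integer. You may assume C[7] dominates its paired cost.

step 0 = dur = L[0]=5 = 5
step 1 = dur = max(L[1]=6, C[0]=3) = 6
step 2 = dur = max(L[2]=3, C[1]=3) = 3
step 3 = dur = max(L[3]=4, C[2]=9) = 9
step 4 = dur = max(L[4]=4, C[3]=7) = 7
step 5 = dur = max(L[5]=6, C[4]=2) = 6
step 6 = dur = max(L[6]=6, C[5]=8) = 8
step 7 = dur = max(L[7]=7, C[6]=8) = 8
step 8 = dur = max(L[8]=3, C[7]=?) = C[7]  (unknown; binding)
step 9 = dur = C[8]=6 = 6
sum of known step durations = 58
dur[8] = total - known = 63 - 58 = 5
C[7] is the binding max in step 8, so C[7] = dur[8] = 5

C[7] = 5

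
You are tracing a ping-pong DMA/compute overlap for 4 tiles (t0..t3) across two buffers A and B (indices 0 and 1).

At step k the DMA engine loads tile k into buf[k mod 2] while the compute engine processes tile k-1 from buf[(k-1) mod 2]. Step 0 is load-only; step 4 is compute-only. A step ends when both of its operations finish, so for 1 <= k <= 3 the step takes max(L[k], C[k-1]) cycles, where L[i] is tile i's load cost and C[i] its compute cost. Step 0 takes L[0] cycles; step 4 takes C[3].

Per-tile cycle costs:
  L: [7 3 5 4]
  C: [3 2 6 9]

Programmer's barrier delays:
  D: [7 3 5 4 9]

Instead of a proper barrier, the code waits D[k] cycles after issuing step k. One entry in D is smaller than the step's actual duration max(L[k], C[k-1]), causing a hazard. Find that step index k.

[0] required=L[0]=7=7 vs D=7 ok
[1] required=max(L[1]=3,C[0]=3)=3 vs D=3 ok
[2] required=max(L[2]=5,C[1]=2)=5 vs D=5 ok
[3] required=max(L[3]=4,C[2]=6)=6 vs D=4 SHORT
[4] required=C[3]=9=9 vs D=9 ok

hazard at step 3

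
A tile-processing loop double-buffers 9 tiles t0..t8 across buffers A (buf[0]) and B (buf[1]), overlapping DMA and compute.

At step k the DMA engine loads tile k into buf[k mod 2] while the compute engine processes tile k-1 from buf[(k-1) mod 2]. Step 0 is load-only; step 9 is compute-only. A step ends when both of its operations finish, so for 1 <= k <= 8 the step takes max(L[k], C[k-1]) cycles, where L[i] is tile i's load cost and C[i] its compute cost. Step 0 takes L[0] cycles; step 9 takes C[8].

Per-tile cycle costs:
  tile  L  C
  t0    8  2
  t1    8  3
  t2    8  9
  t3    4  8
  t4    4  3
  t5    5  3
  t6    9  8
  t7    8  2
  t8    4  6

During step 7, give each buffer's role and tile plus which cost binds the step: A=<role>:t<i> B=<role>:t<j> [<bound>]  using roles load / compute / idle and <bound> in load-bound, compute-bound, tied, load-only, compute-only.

step 7: A=compute:t6 B=load:t7 [tied]

step 0: L[0]=8 → dur=8, Σ=8 | A=load:t0 B=idle [load-only]
step 1: L[1]=8 C[0]=2 → dur=8, Σ=16 | A=compute:t0 B=load:t1 [load-bound]
step 2: L[2]=8 C[1]=3 → dur=8, Σ=24 | A=load:t2 B=compute:t1 [load-bound]
step 3: L[3]=4 C[2]=9 → dur=9, Σ=33 | A=compute:t2 B=load:t3 [compute-bound]
step 4: L[4]=4 C[3]=8 → dur=8, Σ=41 | A=load:t4 B=compute:t3 [compute-bound]
step 5: L[5]=5 C[4]=3 → dur=5, Σ=46 | A=compute:t4 B=load:t5 [load-bound]
step 6: L[6]=9 C[5]=3 → dur=9, Σ=55 | A=load:t6 B=compute:t5 [load-bound]
step 7: L[7]=8 C[6]=8 → dur=8, Σ=63 | A=compute:t6 B=load:t7 [tied]
step 8: L[8]=4 C[7]=2 → dur=4, Σ=67 | A=load:t8 B=compute:t7 [load-bound]
step 9: C[8]=6 → dur=6, Σ=73 | A=compute:t8 B=idle [compute-only]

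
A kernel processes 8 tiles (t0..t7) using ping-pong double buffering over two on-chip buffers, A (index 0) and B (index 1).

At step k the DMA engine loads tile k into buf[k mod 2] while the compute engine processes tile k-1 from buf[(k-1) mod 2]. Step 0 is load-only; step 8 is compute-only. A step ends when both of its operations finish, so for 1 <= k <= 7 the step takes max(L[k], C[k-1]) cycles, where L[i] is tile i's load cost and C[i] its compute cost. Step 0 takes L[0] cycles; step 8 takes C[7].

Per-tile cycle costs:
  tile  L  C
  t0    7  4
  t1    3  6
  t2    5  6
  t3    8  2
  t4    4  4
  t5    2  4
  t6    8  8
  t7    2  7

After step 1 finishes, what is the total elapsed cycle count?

end_cycle[1] = 11

k=0 load=t0/7c comp=- wait=7 total=7
k=1 load=t1/3c comp=t0/4c wait=4 total=11
k=2 load=t2/5c comp=t1/6c wait=6 total=17
k=3 load=t3/8c comp=t2/6c wait=8 total=25
k=4 load=t4/4c comp=t3/2c wait=4 total=29
k=5 load=t5/2c comp=t4/4c wait=4 total=33
k=6 load=t6/8c comp=t5/4c wait=8 total=41
k=7 load=t7/2c comp=t6/8c wait=8 total=49
k=8 load=- comp=t7/7c wait=7 total=56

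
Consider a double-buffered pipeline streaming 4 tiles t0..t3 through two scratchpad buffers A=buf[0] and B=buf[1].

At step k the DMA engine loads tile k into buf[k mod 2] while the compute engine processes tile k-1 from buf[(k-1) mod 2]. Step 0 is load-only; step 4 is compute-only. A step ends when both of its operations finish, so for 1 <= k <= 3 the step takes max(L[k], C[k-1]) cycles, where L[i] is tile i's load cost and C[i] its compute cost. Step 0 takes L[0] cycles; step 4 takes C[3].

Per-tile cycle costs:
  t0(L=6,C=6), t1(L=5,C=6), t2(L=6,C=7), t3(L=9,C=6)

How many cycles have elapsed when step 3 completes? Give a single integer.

end_cycle[3] = 27

step 0: L[0]=6 → dur=6, Σ=6 | A=load:t0 B=idle [load-only]
step 1: L[1]=5 C[0]=6 → dur=6, Σ=12 | A=compute:t0 B=load:t1 [compute-bound]
step 2: L[2]=6 C[1]=6 → dur=6, Σ=18 | A=load:t2 B=compute:t1 [tied]
step 3: L[3]=9 C[2]=7 → dur=9, Σ=27 | A=compute:t2 B=load:t3 [load-bound]
step 4: C[3]=6 → dur=6, Σ=33 | A=idle B=compute:t3 [compute-only]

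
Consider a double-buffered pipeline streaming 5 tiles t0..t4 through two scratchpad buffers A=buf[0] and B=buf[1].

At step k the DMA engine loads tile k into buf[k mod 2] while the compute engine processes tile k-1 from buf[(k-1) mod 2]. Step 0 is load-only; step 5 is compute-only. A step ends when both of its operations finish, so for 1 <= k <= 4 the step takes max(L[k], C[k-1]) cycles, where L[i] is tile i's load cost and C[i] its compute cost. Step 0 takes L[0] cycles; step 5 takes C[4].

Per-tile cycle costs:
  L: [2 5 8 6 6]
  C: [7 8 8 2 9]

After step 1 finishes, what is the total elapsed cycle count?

end_cycle[1] = 9

step 0: L[0]=2 → dur=2, Σ=2 | A=load:t0 B=idle [load-only]
step 1: L[1]=5 C[0]=7 → dur=7, Σ=9 | A=compute:t0 B=load:t1 [compute-bound]
step 2: L[2]=8 C[1]=8 → dur=8, Σ=17 | A=load:t2 B=compute:t1 [tied]
step 3: L[3]=6 C[2]=8 → dur=8, Σ=25 | A=compute:t2 B=load:t3 [compute-bound]
step 4: L[4]=6 C[3]=2 → dur=6, Σ=31 | A=load:t4 B=compute:t3 [load-bound]
step 5: C[4]=9 → dur=9, Σ=40 | A=compute:t4 B=idle [compute-only]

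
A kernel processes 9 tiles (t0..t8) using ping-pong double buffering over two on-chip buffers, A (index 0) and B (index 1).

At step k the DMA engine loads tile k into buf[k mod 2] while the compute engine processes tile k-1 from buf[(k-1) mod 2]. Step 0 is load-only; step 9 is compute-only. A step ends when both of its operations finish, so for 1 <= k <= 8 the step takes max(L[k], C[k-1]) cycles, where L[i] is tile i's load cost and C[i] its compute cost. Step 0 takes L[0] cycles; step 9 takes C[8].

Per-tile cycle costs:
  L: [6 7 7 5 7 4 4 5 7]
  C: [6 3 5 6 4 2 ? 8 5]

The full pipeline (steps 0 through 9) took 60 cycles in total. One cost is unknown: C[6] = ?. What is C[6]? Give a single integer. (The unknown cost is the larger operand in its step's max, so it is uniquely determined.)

C[6] = 7

step 0 = dur = L[0]=6 = 6
step 1 = dur = max(L[1]=7, C[0]=6) = 7
step 2 = dur = max(L[2]=7, C[1]=3) = 7
step 3 = dur = max(L[3]=5, C[2]=5) = 5
step 4 = dur = max(L[4]=7, C[3]=6) = 7
step 5 = dur = max(L[5]=4, C[4]=4) = 4
step 6 = dur = max(L[6]=4, C[5]=2) = 4
step 7 = dur = max(L[7]=5, C[6]=?) = C[6]  (unknown; binding)
step 8 = dur = max(L[8]=7, C[7]=8) = 8
step 9 = dur = C[8]=5 = 5
sum of known step durations = 53
dur[7] = total - known = 60 - 53 = 7
C[6] is the binding max in step 7, so C[6] = dur[7] = 7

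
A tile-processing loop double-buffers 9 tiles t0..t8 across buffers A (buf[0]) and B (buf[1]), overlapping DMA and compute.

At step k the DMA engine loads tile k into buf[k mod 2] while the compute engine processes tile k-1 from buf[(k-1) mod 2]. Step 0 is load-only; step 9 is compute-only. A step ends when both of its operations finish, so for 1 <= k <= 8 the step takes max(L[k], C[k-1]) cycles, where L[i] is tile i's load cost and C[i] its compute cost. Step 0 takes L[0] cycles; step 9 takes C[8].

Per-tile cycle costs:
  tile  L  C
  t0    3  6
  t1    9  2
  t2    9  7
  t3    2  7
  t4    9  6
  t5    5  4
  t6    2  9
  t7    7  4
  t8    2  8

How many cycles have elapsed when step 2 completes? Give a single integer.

end_cycle[2] = 21

  0. 3=3c; end=3; A:t0 B:-
  1. max(9,6)=9c; end=12; A:t0 B:t1
  2. max(9,2)=9c; end=21; A:t2 B:t1
  3. max(2,7)=7c; end=28; A:t2 B:t3
  4. max(9,7)=9c; end=37; A:t4 B:t3
  5. max(5,6)=6c; end=43; A:t4 B:t5
  6. max(2,4)=4c; end=47; A:t6 B:t5
  7. max(7,9)=9c; end=56; A:t6 B:t7
  8. max(2,4)=4c; end=60; A:t8 B:t7
  9. 8=8c; end=68; A:t8 B:t7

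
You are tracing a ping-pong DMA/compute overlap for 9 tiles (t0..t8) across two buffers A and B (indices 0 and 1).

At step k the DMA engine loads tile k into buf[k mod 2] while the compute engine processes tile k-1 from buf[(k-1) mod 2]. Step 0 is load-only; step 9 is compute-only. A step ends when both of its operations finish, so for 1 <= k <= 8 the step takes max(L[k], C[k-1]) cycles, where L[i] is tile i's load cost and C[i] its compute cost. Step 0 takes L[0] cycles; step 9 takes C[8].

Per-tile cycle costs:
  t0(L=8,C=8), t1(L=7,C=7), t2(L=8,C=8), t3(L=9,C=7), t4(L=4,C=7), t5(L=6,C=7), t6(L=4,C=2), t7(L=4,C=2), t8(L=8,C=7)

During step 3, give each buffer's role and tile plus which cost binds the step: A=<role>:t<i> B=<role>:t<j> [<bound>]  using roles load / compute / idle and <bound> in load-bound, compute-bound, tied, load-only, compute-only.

step 3: A=compute:t2 B=load:t3 [load-bound]

k=0 load=t0/8c comp=- wait=8 total=8
k=1 load=t1/7c comp=t0/8c wait=8 total=16
k=2 load=t2/8c comp=t1/7c wait=8 total=24
k=3 load=t3/9c comp=t2/8c wait=9 total=33
k=4 load=t4/4c comp=t3/7c wait=7 total=40
k=5 load=t5/6c comp=t4/7c wait=7 total=47
k=6 load=t6/4c comp=t5/7c wait=7 total=54
k=7 load=t7/4c comp=t6/2c wait=4 total=58
k=8 load=t8/8c comp=t7/2c wait=8 total=66
k=9 load=- comp=t8/7c wait=7 total=73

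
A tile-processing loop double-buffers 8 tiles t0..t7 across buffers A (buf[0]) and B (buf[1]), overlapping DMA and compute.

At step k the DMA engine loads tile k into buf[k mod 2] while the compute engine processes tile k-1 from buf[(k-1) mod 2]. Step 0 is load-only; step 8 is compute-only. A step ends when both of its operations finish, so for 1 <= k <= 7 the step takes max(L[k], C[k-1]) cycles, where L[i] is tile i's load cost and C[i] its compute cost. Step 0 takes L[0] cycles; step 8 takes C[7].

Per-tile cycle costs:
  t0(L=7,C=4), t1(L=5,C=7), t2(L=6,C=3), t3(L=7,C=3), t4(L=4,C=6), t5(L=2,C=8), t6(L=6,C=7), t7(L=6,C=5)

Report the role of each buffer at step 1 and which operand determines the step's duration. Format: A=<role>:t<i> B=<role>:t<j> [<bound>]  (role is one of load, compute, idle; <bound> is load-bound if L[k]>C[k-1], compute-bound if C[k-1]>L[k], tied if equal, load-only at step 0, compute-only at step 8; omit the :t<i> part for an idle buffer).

step 1: A=compute:t0 B=load:t1 [load-bound]

k=0 load=t0/7c comp=- wait=7 total=7
k=1 load=t1/5c comp=t0/4c wait=5 total=12
k=2 load=t2/6c comp=t1/7c wait=7 total=19
k=3 load=t3/7c comp=t2/3c wait=7 total=26
k=4 load=t4/4c comp=t3/3c wait=4 total=30
k=5 load=t5/2c comp=t4/6c wait=6 total=36
k=6 load=t6/6c comp=t5/8c wait=8 total=44
k=7 load=t7/6c comp=t6/7c wait=7 total=51
k=8 load=- comp=t7/5c wait=5 total=56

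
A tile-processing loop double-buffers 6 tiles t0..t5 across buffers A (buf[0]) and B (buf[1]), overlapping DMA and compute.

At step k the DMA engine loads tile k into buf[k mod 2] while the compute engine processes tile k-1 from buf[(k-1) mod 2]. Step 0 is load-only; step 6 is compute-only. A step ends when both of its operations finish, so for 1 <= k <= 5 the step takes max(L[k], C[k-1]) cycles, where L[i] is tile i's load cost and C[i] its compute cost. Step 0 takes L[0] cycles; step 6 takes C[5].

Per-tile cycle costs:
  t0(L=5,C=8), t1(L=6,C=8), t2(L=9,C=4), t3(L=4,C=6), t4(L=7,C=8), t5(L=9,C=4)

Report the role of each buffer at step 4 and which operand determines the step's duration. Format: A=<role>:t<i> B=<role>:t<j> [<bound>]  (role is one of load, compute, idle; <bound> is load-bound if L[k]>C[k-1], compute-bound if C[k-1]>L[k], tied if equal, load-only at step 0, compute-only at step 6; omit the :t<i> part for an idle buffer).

step 4: A=load:t4 B=compute:t3 [load-bound]

  0. 5=5c; end=5; A:t0 B:-
  1. max(6,8)=8c; end=13; A:t0 B:t1
  2. max(9,8)=9c; end=22; A:t2 B:t1
  3. max(4,4)=4c; end=26; A:t2 B:t3
  4. max(7,6)=7c; end=33; A:t4 B:t3
  5. max(9,8)=9c; end=42; A:t4 B:t5
  6. 4=4c; end=46; A:t4 B:t5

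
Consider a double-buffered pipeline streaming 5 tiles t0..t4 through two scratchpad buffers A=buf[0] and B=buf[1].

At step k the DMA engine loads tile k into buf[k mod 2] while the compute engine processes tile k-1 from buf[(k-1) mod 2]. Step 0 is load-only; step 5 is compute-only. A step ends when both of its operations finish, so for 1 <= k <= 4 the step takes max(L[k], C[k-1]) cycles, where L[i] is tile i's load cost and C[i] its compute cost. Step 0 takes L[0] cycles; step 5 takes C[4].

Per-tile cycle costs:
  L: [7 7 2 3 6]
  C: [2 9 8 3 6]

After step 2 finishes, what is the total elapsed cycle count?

end_cycle[2] = 23

step 0: L[0]=7 → dur=7, Σ=7 | A=load:t0 B=idle [load-only]
step 1: L[1]=7 C[0]=2 → dur=7, Σ=14 | A=compute:t0 B=load:t1 [load-bound]
step 2: L[2]=2 C[1]=9 → dur=9, Σ=23 | A=load:t2 B=compute:t1 [compute-bound]
step 3: L[3]=3 C[2]=8 → dur=8, Σ=31 | A=compute:t2 B=load:t3 [compute-bound]
step 4: L[4]=6 C[3]=3 → dur=6, Σ=37 | A=load:t4 B=compute:t3 [load-bound]
step 5: C[4]=6 → dur=6, Σ=43 | A=compute:t4 B=idle [compute-only]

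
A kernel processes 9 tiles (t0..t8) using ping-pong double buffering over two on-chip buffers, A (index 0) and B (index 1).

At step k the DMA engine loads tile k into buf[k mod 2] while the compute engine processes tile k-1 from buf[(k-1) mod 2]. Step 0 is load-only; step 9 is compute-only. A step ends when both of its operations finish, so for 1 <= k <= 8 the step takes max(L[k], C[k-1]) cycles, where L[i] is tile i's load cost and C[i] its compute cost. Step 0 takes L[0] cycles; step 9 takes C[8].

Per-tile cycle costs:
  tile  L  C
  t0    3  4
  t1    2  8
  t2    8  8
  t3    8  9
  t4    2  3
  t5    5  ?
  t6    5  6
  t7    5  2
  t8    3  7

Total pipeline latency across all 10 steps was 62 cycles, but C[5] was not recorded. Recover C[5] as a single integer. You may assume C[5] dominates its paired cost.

C[5] = 9

step 0 → dur = L[0]=3 = 3
step 1 → dur = max(L[1]=2, C[0]=4) = 4
step 2 → dur = max(L[2]=8, C[1]=8) = 8
step 3 → dur = max(L[3]=8, C[2]=8) = 8
step 4 → dur = max(L[4]=2, C[3]=9) = 9
step 5 → dur = max(L[5]=5, C[4]=3) = 5
step 6 → dur = max(L[6]=5, C[5]=?) = C[5]  (unknown; binding)
step 7 → dur = max(L[7]=5, C[6]=6) = 6
step 8 → dur = max(L[8]=3, C[7]=2) = 3
step 9 → dur = C[8]=7 = 7
sum of known step durations = 53
dur[6] = total - known = 62 - 53 = 9
C[5] is the binding max in step 6, so C[5] = dur[6] = 9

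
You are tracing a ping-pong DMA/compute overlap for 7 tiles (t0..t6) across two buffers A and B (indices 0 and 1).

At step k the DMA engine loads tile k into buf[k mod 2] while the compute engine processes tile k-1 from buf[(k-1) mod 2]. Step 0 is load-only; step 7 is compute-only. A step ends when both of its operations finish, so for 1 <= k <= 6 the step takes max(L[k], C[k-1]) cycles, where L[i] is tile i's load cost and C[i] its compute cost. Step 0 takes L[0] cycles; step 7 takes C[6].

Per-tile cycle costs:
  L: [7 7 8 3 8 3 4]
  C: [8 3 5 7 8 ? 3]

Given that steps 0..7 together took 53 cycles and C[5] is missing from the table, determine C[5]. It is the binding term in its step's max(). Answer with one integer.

step 0 = dur = L[0]=7 = 7
step 1 = dur = max(L[1]=7, C[0]=8) = 8
step 2 = dur = max(L[2]=8, C[1]=3) = 8
step 3 = dur = max(L[3]=3, C[2]=5) = 5
step 4 = dur = max(L[4]=8, C[3]=7) = 8
step 5 = dur = max(L[5]=3, C[4]=8) = 8
step 6 = dur = max(L[6]=4, C[5]=?) = C[5]  (unknown; binding)
step 7 = dur = C[6]=3 = 3
sum of known step durations = 47
dur[6] = total - known = 53 - 47 = 6
C[5] is the binding max in step 6, so C[5] = dur[6] = 6

C[5] = 6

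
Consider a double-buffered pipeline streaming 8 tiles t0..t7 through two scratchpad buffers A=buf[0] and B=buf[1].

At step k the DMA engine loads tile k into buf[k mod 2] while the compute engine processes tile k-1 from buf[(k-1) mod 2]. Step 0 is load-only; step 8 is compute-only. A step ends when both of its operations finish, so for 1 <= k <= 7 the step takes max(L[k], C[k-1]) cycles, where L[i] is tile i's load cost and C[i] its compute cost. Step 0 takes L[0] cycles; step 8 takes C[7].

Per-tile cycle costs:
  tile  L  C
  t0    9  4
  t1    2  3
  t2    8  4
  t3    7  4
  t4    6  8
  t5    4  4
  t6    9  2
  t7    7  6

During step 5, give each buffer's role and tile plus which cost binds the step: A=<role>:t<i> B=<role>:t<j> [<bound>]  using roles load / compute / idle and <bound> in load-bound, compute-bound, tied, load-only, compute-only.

step 5: A=compute:t4 B=load:t5 [compute-bound]

k=0 load=t0/9c comp=- wait=9 total=9
k=1 load=t1/2c comp=t0/4c wait=4 total=13
k=2 load=t2/8c comp=t1/3c wait=8 total=21
k=3 load=t3/7c comp=t2/4c wait=7 total=28
k=4 load=t4/6c comp=t3/4c wait=6 total=34
k=5 load=t5/4c comp=t4/8c wait=8 total=42
k=6 load=t6/9c comp=t5/4c wait=9 total=51
k=7 load=t7/7c comp=t6/2c wait=7 total=58
k=8 load=- comp=t7/6c wait=6 total=64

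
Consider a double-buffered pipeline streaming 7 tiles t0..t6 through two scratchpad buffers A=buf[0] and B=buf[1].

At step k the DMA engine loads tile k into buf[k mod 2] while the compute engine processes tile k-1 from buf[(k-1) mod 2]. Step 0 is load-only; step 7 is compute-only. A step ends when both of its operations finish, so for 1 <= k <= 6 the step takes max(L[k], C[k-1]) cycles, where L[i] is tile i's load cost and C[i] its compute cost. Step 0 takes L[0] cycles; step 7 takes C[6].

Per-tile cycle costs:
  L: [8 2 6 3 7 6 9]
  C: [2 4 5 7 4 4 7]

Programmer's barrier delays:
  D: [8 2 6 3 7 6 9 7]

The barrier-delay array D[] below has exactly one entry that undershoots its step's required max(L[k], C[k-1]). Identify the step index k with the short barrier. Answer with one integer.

[0] required=L[0]=8=8 vs D=8 ok
[1] required=max(L[1]=2,C[0]=2)=2 vs D=2 ok
[2] required=max(L[2]=6,C[1]=4)=6 vs D=6 ok
[3] required=max(L[3]=3,C[2]=5)=5 vs D=3 SHORT
[4] required=max(L[4]=7,C[3]=7)=7 vs D=7 ok
[5] required=max(L[5]=6,C[4]=4)=6 vs D=6 ok
[6] required=max(L[6]=9,C[5]=4)=9 vs D=9 ok
[7] required=C[6]=7=7 vs D=7 ok

hazard at step 3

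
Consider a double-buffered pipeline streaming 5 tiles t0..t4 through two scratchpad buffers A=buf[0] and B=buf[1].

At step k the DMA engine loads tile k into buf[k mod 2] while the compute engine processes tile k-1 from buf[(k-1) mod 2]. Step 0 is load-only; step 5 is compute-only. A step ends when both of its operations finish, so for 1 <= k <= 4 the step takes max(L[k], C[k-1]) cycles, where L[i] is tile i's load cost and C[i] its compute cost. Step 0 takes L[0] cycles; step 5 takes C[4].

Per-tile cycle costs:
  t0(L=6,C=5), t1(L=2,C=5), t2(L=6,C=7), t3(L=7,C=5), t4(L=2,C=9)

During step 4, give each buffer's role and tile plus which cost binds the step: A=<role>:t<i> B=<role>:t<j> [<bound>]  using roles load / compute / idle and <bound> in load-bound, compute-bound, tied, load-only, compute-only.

[0] DMA t0→A (6c) ∥ CU idle ⇒ 6c, clock 6
[1] DMA t1→B (2c) ∥ CU A:t0 (5c) ⇒ 5c, clock 11
[2] DMA t2→A (6c) ∥ CU B:t1 (5c) ⇒ 6c, clock 17
[3] DMA t3→B (7c) ∥ CU A:t2 (7c) ⇒ 7c, clock 24
[4] DMA t4→A (2c) ∥ CU B:t3 (5c) ⇒ 5c, clock 29
[5] DMA idle ∥ CU A:t4 (9c) ⇒ 9c, clock 38

step 4: A=load:t4 B=compute:t3 [compute-bound]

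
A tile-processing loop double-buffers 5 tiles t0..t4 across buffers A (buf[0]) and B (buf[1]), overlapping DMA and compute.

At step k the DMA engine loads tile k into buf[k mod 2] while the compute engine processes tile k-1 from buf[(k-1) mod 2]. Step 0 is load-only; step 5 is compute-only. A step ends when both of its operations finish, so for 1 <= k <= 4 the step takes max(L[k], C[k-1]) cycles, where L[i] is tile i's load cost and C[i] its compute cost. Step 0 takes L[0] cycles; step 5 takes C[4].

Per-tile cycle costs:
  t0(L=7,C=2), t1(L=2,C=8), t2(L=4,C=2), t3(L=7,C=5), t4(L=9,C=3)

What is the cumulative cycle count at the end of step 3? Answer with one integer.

step 0: L[0]=7 → dur=7, Σ=7 | A=load:t0 B=idle [load-only]
step 1: L[1]=2 C[0]=2 → dur=2, Σ=9 | A=compute:t0 B=load:t1 [tied]
step 2: L[2]=4 C[1]=8 → dur=8, Σ=17 | A=load:t2 B=compute:t1 [compute-bound]
step 3: L[3]=7 C[2]=2 → dur=7, Σ=24 | A=compute:t2 B=load:t3 [load-bound]
step 4: L[4]=9 C[3]=5 → dur=9, Σ=33 | A=load:t4 B=compute:t3 [load-bound]
step 5: C[4]=3 → dur=3, Σ=36 | A=compute:t4 B=idle [compute-only]

end_cycle[3] = 24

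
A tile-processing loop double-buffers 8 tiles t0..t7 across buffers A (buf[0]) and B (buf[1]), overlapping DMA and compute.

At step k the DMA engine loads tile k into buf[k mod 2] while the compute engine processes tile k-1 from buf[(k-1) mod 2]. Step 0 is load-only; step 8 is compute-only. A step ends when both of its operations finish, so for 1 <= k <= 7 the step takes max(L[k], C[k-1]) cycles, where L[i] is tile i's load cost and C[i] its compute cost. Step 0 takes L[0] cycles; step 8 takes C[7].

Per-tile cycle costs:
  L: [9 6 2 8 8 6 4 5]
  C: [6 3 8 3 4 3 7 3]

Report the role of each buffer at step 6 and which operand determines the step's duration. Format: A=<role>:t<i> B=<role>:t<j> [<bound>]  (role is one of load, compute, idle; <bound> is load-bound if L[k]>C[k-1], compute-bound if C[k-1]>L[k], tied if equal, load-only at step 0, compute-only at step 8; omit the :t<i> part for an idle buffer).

step 0: L[0]=9 → dur=9, Σ=9 | A=load:t0 B=idle [load-only]
step 1: L[1]=6 C[0]=6 → dur=6, Σ=15 | A=compute:t0 B=load:t1 [tied]
step 2: L[2]=2 C[1]=3 → dur=3, Σ=18 | A=load:t2 B=compute:t1 [compute-bound]
step 3: L[3]=8 C[2]=8 → dur=8, Σ=26 | A=compute:t2 B=load:t3 [tied]
step 4: L[4]=8 C[3]=3 → dur=8, Σ=34 | A=load:t4 B=compute:t3 [load-bound]
step 5: L[5]=6 C[4]=4 → dur=6, Σ=40 | A=compute:t4 B=load:t5 [load-bound]
step 6: L[6]=4 C[5]=3 → dur=4, Σ=44 | A=load:t6 B=compute:t5 [load-bound]
step 7: L[7]=5 C[6]=7 → dur=7, Σ=51 | A=compute:t6 B=load:t7 [compute-bound]
step 8: C[7]=3 → dur=3, Σ=54 | A=idle B=compute:t7 [compute-only]

step 6: A=load:t6 B=compute:t5 [load-bound]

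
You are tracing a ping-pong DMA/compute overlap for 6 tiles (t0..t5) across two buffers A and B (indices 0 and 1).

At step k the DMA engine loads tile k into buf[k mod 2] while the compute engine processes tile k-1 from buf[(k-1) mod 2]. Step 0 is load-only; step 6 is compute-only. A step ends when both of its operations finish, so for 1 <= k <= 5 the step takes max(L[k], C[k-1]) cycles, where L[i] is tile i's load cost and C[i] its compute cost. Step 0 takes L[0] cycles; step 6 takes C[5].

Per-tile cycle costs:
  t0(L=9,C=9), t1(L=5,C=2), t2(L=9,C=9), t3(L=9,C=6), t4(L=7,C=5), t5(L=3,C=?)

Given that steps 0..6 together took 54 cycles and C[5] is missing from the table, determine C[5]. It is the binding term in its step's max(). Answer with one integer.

C[5] = 6

step 0 | dur = L[0]=9 = 9
step 1 | dur = max(L[1]=5, C[0]=9) = 9
step 2 | dur = max(L[2]=9, C[1]=2) = 9
step 3 | dur = max(L[3]=9, C[2]=9) = 9
step 4 | dur = max(L[4]=7, C[3]=6) = 7
step 5 | dur = max(L[5]=3, C[4]=5) = 5
step 6 | dur = C[5]=? = C[5]  (unknown; binding)
sum of known step durations = 48
dur[6] = total - known = 54 - 48 = 6
C[5] is the binding max in step 6, so C[5] = dur[6] = 6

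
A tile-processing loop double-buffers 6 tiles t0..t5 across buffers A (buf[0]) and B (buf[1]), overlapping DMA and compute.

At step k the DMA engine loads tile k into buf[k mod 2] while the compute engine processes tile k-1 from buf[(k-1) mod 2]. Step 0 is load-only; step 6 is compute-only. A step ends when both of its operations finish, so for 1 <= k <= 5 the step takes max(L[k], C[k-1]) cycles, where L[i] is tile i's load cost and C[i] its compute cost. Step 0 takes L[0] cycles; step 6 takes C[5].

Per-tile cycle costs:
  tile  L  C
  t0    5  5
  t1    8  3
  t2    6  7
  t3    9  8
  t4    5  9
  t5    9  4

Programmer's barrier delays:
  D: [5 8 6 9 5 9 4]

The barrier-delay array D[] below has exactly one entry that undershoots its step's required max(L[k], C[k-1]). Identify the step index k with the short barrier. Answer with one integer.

hazard at step 4

k=0 barrier L[0]=5→5c, D[0]=5 ok
k=1 barrier max(L[1]=8,C[0]=5)→8c, D[1]=8 ok
k=2 barrier max(L[2]=6,C[1]=3)→6c, D[2]=6 ok
k=3 barrier max(L[3]=9,C[2]=7)→9c, D[3]=9 ok
k=4 barrier max(L[4]=5,C[3]=8)→8c, D[4]=5 SHORT
k=5 barrier max(L[5]=9,C[4]=9)→9c, D[5]=9 ok
k=6 barrier C[5]=4→4c, D[6]=4 ok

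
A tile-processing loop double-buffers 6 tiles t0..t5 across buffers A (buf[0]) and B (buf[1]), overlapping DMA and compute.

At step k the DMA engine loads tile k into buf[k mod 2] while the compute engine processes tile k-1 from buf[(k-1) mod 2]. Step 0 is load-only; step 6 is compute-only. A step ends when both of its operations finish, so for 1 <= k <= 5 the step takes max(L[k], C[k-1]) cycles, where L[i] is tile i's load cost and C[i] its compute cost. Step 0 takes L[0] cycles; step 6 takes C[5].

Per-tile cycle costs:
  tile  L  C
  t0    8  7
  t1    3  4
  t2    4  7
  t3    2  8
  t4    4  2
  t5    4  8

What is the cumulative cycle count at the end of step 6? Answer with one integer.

end_cycle[6] = 46

step 0: L[0]=8 → dur=8, Σ=8 | A=load:t0 B=idle [load-only]
step 1: L[1]=3 C[0]=7 → dur=7, Σ=15 | A=compute:t0 B=load:t1 [compute-bound]
step 2: L[2]=4 C[1]=4 → dur=4, Σ=19 | A=load:t2 B=compute:t1 [tied]
step 3: L[3]=2 C[2]=7 → dur=7, Σ=26 | A=compute:t2 B=load:t3 [compute-bound]
step 4: L[4]=4 C[3]=8 → dur=8, Σ=34 | A=load:t4 B=compute:t3 [compute-bound]
step 5: L[5]=4 C[4]=2 → dur=4, Σ=38 | A=compute:t4 B=load:t5 [load-bound]
step 6: C[5]=8 → dur=8, Σ=46 | A=idle B=compute:t5 [compute-only]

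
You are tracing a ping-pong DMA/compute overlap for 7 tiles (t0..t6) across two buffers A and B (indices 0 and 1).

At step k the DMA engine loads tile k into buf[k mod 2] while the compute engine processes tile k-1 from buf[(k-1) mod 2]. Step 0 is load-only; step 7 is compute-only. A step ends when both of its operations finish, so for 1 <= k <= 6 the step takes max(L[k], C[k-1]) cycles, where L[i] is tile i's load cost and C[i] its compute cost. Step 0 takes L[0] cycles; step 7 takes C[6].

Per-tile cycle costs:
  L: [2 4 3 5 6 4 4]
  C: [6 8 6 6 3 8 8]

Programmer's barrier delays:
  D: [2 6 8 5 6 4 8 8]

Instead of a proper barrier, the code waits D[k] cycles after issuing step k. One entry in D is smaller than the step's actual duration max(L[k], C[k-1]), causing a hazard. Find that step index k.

k=0 barrier L[0]=2→2c, D[0]=2 ok
k=1 barrier max(L[1]=4,C[0]=6)→6c, D[1]=6 ok
k=2 barrier max(L[2]=3,C[1]=8)→8c, D[2]=8 ok
k=3 barrier max(L[3]=5,C[2]=6)→6c, D[3]=5 SHORT
k=4 barrier max(L[4]=6,C[3]=6)→6c, D[4]=6 ok
k=5 barrier max(L[5]=4,C[4]=3)→4c, D[5]=4 ok
k=6 barrier max(L[6]=4,C[5]=8)→8c, D[6]=8 ok
k=7 barrier C[6]=8→8c, D[7]=8 ok

hazard at step 3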